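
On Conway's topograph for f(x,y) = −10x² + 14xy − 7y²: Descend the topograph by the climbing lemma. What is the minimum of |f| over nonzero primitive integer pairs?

translate: b→6 (≡-14 mod 20), so (10,-14,7)→(10,6,3)
flip: (10,6,3)→(3,-6,10)
translate: b→0 (≡-6 mod 6), so (3,-6,10)→(3,0,7)
reduced (well bottom): (3,0,7) with a≤c, −a<b≤a
well minimum |f| = |-3| = 3 (negative-definite)

3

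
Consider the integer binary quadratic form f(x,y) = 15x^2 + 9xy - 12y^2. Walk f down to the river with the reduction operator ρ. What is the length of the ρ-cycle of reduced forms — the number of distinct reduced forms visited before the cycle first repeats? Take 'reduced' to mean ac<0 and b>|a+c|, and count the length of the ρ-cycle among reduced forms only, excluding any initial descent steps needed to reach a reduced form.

D = 801, ⌊√D⌋ = 28
river: ρ → (-12,15,12)
river: ρ → (12,9,-15)
river: ρ → (-15,21,6)
river: ρ → (6,27,-3)
river: ρ → (-3,27,6)
river: ρ → (6,21,-15)
river: ρ → (-15,9,12)
river: ρ → (12,15,-12)
river: ρ → (-12,9,15)
river: ρ → (15,21,-6)
river: ρ → (-6,27,3)
river: ρ → (3,27,-6)
river: ρ → (-6,21,15)
river: ρ → (15,9,-12)
ρ-cycle length = 14 (tail of 0 descent steps not counted)

14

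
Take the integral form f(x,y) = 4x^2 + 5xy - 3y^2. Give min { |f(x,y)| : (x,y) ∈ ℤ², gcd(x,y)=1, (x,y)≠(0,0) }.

river: ρ → (-3,7,2)
river: ρ → (2,5,-6)
river: ρ → (-6,7,1)
river: ρ → (1,7,-6)
river: ρ → (-6,5,2)
river: ρ → (2,7,-3)
river: ρ → (-3,5,4)
river: ρ → (4,3,-4)
river: ρ → (-4,5,3)
river: ρ → (3,7,-2)
river: ρ → (-2,5,6)
river: ρ → (6,7,-1)
river: ρ → (-1,7,6)
river: ρ → (6,5,-2)
river: ρ → (-2,7,3)
river: ρ → (3,5,-4)
river: ρ → (-4,3,4)
river: ρ → (4,5,-3)
closes: descent 0, river 18
min |a| on river = 1

1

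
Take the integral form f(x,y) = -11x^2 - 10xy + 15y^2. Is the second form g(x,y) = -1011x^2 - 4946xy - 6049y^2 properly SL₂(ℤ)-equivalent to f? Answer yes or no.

D₁ = 760, D₂ = 760
river cycle of f (length 14): (15, 10, -11), (-11, 12, 14), (14, 16, -9), (-9, 20, 10), (10, 20, -9), (-9, 16, 14), (14, 12, -11), (-11, 10, 15), (15, 20, -6), (-6, 16, 21), … (4 more)
river cycle of g (length 14): (-11, 12, 14), (14, 16, -9), (-9, 20, 10), (10, 20, -9), (-9, 16, 14), (14, 12, -11), (-11, 10, 15), (15, 20, -6), (-6, 16, 21), (21, 26, -1), … (4 more)
cycles coincide ⇒ equivalent

yes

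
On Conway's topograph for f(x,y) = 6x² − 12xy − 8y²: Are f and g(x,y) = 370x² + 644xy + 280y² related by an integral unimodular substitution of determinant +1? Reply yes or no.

D₁ = 336, D₂ = 336
river cycle of f (length 6): (-8, 12, 6), (6, 12, -8), (-8, 4, 10), (10, 16, -2), (-2, 16, 10), (10, 4, -8)
river cycle of g (length 6): (6, 12, -8), (-8, 4, 10), (10, 16, -2), (-2, 16, 10), (10, 4, -8), (-8, 12, 6)
cycles coincide ⇒ equivalent

yes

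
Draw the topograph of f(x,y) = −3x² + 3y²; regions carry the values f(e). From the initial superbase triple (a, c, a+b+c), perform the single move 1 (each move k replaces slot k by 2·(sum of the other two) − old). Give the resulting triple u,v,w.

start (-3,3,0) = (f(1,0),f(0,1),f(1,1))
replace slot 1: 2·(3+0) − (-3) = 9 → (9,3,0)

9,3,0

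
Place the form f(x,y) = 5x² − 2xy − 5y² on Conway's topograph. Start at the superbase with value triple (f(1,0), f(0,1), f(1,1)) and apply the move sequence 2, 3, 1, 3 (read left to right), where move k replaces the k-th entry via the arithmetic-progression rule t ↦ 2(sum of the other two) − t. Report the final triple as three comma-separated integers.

start (5,-5,-2) = (f(1,0),f(0,1),f(1,1))
replace slot 2: 2·(5+(-2)) − (-5) = 11 → (5,11,-2)
replace slot 3: 2·(5+11) − (-2) = 34 → (5,11,34)
replace slot 1: 2·(11+34) − 5 = 85 → (85,11,34)
replace slot 3: 2·(85+11) − 34 = 158 → (85,11,158)

85,11,158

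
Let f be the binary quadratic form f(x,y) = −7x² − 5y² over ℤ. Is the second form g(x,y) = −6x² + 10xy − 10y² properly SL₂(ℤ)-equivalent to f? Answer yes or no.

D₁ = -140, D₂ = -140
f is negative-definite; reduce −f:
−f: flip: (7,0,5)→(5,0,7)
−f: reduced (well bottom): (5,0,7) with a≤c, −a<b≤a
flip sign back: reduced form of f is (-5,0,-7)
g is negative-definite; reduce −g:
−g: translate: b→2 (≡-10 mod 12), so (6,-10,10)→(6,2,6)
−g: reduced (well bottom): (6,2,6) with a≤c, −a<b≤a
flip sign back: reduced form of g is (-6,-2,-6)
reduced forms (-5, 0, -7) vs (-6, -2, -6) ⇒ inequivalent

no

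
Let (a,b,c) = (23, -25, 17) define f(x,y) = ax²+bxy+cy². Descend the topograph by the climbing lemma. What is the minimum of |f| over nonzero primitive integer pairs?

translate: b→21 (≡-25 mod 46), so (23,-25,17)→(23,21,15)
flip: (23,21,15)→(15,-21,23)
translate: b→9 (≡-21 mod 30), so (15,-21,23)→(15,9,17)
reduced (well bottom): (15,9,17) with a≤c, −a<b≤a
well minimum = a = 15

15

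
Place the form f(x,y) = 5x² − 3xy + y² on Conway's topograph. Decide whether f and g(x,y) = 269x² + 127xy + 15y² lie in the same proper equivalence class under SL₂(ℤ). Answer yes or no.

D₁ = -11, D₂ = -11
f: flip: (5,-3,1)→(1,3,5)
f: translate: b→1 (≡3 mod 2), so (1,3,5)→(1,1,3)
f: reduced (well bottom): (1,1,3) with a≤c, −a<b≤a
g: flip: (269,127,15)→(15,-127,269)
g: translate: b→-7 (≡-127 mod 30), so (15,-127,269)→(15,-7,1)
g: flip: (15,-7,1)→(1,7,15)
g: translate: b→1 (≡7 mod 2), so (1,7,15)→(1,1,3)
g: reduced (well bottom): (1,1,3) with a≤c, −a<b≤a
reduced forms (1, 1, 3) vs (1, 1, 3) ⇒ equivalent

yes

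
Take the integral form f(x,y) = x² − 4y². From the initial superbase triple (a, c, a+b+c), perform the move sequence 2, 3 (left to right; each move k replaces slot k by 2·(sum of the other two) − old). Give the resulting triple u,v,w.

start (1,-4,-3) = (f(1,0),f(0,1),f(1,1))
replace slot 2: 2·(1+(-3)) − (-4) = 0 → (1,0,-3)
replace slot 3: 2·(1+0) − (-3) = 5 → (1,0,5)

1,0,5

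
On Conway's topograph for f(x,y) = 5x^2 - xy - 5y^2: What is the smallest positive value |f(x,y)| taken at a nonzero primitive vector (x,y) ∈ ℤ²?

descent: ρ → (-5,1,5)  [lands on river]
river: ρ → (5,9,-1)
river: ρ → (-1,9,5)
river: ρ → (5,1,-5)
river: ρ → (-5,9,1)
river: ρ → (1,9,-5)
closes: descent 1, river 6
min |a| on river = 1

1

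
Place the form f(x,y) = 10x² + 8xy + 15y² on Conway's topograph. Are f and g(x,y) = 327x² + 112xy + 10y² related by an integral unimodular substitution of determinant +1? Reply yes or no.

D₁ = -536, D₂ = -536
f: reduced (well bottom): (10,8,15) with a≤c, −a<b≤a
g: flip: (327,112,10)→(10,-112,327)
g: translate: b→8 (≡-112 mod 20), so (10,-112,327)→(10,8,15)
g: reduced (well bottom): (10,8,15) with a≤c, −a<b≤a
reduced forms (10, 8, 15) vs (10, 8, 15) ⇒ equivalent

yes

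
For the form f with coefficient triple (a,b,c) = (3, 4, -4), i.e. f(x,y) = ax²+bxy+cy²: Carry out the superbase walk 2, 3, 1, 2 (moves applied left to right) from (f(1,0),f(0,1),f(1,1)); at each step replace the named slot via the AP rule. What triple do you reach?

start (3,-4,3) = (f(1,0),f(0,1),f(1,1))
replace slot 2: 2·(3+3) − (-4) = 16 → (3,16,3)
replace slot 3: 2·(3+16) − 3 = 35 → (3,16,35)
replace slot 1: 2·(16+35) − 3 = 99 → (99,16,35)
replace slot 2: 2·(99+35) − 16 = 252 → (99,252,35)

99,252,35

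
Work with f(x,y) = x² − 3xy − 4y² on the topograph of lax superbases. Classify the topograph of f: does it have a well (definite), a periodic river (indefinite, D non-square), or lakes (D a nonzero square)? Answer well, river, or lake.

D = b²−4ac = (-3)² − 4·1·(-4) = 25
D = 5² is a perfect square ⇒ form factors over ℤ ⇒ lakes

lake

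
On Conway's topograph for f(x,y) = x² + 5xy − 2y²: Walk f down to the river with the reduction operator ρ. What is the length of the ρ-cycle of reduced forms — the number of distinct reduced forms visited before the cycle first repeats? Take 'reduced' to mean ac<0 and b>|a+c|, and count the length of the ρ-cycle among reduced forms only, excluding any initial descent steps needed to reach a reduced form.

D = 33, ⌊√D⌋ = 5
river: ρ → (-2,3,3)
river: ρ → (3,3,-2)
river: ρ → (-2,5,1)
river: ρ → (1,5,-2)
ρ-cycle length = 4 (tail of 0 descent steps not counted)

4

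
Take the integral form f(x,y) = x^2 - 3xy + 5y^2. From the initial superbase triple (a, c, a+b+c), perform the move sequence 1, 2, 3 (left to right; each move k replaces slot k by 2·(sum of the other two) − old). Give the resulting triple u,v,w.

start (1,5,3) = (f(1,0),f(0,1),f(1,1))
replace slot 1: 2·(5+3) − 1 = 15 → (15,5,3)
replace slot 2: 2·(15+3) − 5 = 31 → (15,31,3)
replace slot 3: 2·(15+31) − 3 = 89 → (15,31,89)

15,31,89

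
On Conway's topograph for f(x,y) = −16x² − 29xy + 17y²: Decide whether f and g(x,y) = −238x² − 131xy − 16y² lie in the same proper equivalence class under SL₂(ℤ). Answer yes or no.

D₁ = 1929, D₂ = 1929
river cycle of f (length 18): (17, 29, -16), (-16, 35, 11), (11, 31, -22), (-22, 13, 20), (20, 27, -15), (-15, 33, 14), (14, 23, -25), (-25, 27, 12), (12, 21, -31), (-31, 41, 2), … (8 more)
river cycle of g (length 18): (-16, 35, 11), (11, 31, -22), (-22, 13, 20), (20, 27, -15), (-15, 33, 14), (14, 23, -25), (-25, 27, 12), (12, 21, -31), (-31, 41, 2), (2, 43, -10), … (8 more)
cycles coincide ⇒ equivalent

yes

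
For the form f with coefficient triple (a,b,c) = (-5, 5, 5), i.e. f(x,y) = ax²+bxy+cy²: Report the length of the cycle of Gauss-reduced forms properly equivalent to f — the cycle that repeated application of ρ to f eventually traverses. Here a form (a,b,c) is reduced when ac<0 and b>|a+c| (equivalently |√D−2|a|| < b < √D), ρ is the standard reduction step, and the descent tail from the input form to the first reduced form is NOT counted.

D = 125, ⌊√D⌋ = 11
river: ρ → (5,5,-5)
river: ρ → (-5,5,5)
ρ-cycle length = 2 (tail of 0 descent steps not counted)

2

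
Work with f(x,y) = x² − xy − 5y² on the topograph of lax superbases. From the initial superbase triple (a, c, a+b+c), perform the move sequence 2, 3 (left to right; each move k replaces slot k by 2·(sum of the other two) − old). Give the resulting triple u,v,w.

start (1,-5,-5) = (f(1,0),f(0,1),f(1,1))
replace slot 2: 2·(1+(-5)) − (-5) = -3 → (1,-3,-5)
replace slot 3: 2·(1+(-3)) − (-5) = 1 → (1,-3,1)

1,-3,1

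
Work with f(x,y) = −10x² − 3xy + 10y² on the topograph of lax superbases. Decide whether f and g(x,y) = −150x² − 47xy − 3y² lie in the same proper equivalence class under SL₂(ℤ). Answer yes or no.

D₁ = 409, D₂ = 409
river cycle of f (length 54): (10, 3, -10), (-10, 17, 3), (3, 19, -4), (-4, 13, 15), (15, 17, -2), (-2, 19, 6), (6, 17, -5), (-5, 13, 12), (12, 11, -6), (-6, 13, 10), … (44 more)
river cycle of g (length 54): (-3, 17, 10), (10, 3, -10), (-10, 17, 3), (3, 19, -4), (-4, 13, 15), (15, 17, -2), (-2, 19, 6), (6, 17, -5), (-5, 13, 12), (12, 11, -6), … (44 more)
cycles coincide ⇒ equivalent

yes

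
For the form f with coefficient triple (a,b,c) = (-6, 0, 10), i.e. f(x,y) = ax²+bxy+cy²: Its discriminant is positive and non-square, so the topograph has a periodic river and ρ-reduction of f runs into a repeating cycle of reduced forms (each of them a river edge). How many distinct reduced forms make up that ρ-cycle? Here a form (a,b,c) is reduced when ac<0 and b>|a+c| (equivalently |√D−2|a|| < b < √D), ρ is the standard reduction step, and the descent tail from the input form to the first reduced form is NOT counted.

D = 240, ⌊√D⌋ = 15
descent: ρ → (10,0,-6)
descent: ρ → (-6,12,4)  [lands on river]
river: ρ → (4,12,-6)
ρ-cycle length = 2 (tail of 2 descent steps not counted)

2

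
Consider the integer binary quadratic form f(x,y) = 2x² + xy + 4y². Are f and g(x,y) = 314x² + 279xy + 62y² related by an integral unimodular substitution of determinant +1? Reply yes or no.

D₁ = -31, D₂ = -31
f: reduced (well bottom): (2,1,4) with a≤c, −a<b≤a
g: flip: (314,279,62)→(62,-279,314)
g: translate: b→-31 (≡-279 mod 124), so (62,-279,314)→(62,-31,4)
g: flip: (62,-31,4)→(4,31,62)
g: translate: b→-1 (≡31 mod 8), so (4,31,62)→(4,-1,2)
g: flip: (4,-1,2)→(2,1,4)
g: reduced (well bottom): (2,1,4) with a≤c, −a<b≤a
reduced forms (2, 1, 4) vs (2, 1, 4) ⇒ equivalent

yes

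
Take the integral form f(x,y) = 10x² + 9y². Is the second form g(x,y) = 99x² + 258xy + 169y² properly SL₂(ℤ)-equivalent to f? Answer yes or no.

D₁ = -360, D₂ = -360
f: flip: (10,0,9)→(9,0,10)
f: reduced (well bottom): (9,0,10) with a≤c, −a<b≤a
g: translate: b→60 (≡258 mod 198), so (99,258,169)→(99,60,10)
g: flip: (99,60,10)→(10,-60,99)
g: translate: b→0 (≡-60 mod 20), so (10,-60,99)→(10,0,9)
g: flip: (10,0,9)→(9,0,10)
g: reduced (well bottom): (9,0,10) with a≤c, −a<b≤a
reduced forms (9, 0, 10) vs (9, 0, 10) ⇒ equivalent

yes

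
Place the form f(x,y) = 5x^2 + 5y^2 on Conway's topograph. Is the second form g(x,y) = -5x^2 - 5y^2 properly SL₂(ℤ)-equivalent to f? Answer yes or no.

D₁ = -100, D₂ = -100
f: reduced (well bottom): (5,0,5) with a≤c, −a<b≤a
g is negative-definite; reduce −g:
−g: reduced (well bottom): (5,0,5) with a≤c, −a<b≤a
flip sign back: reduced form of g is (-5,0,-5)
reduced forms (5, 0, 5) vs (-5, 0, -5) ⇒ inequivalent

no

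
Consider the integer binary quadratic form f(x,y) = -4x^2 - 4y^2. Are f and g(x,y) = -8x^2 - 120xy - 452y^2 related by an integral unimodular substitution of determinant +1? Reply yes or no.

D₁ = -64, D₂ = -64
f is negative-definite; reduce −f:
−f: reduced (well bottom): (4,0,4) with a≤c, −a<b≤a
flip sign back: reduced form of f is (-4,0,-4)
g is negative-definite; reduce −g:
−g: translate: b→8 (≡120 mod 16), so (8,120,452)→(8,8,4)
−g: flip: (8,8,4)→(4,-8,8)
−g: translate: b→0 (≡-8 mod 8), so (4,-8,8)→(4,0,4)
−g: reduced (well bottom): (4,0,4) with a≤c, −a<b≤a
flip sign back: reduced form of g is (-4,0,-4)
reduced forms (-4, 0, -4) vs (-4, 0, -4) ⇒ equivalent

yes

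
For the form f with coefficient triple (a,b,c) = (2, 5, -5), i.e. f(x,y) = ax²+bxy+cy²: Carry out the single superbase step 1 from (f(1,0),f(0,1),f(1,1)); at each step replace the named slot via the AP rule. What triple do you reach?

start (2,-5,2) = (f(1,0),f(0,1),f(1,1))
replace slot 1: 2·((-5)+2) − 2 = -8 → (-8,-5,2)

-8,-5,2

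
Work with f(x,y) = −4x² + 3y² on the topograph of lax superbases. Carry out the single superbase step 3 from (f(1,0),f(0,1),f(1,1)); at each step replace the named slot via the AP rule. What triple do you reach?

start (-4,3,-1) = (f(1,0),f(0,1),f(1,1))
replace slot 3: 2·((-4)+3) − (-1) = -1 → (-4,3,-1)

-4,3,-1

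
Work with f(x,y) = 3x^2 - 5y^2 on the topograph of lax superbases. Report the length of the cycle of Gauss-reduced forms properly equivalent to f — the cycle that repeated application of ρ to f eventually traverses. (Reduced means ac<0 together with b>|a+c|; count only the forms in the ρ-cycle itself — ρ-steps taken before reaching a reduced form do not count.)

D = 60, ⌊√D⌋ = 7
descent: ρ → (-5,0,3)
descent: ρ → (3,6,-2)  [lands on river]
river: ρ → (-2,6,3)
ρ-cycle length = 2 (tail of 2 descent steps not counted)

2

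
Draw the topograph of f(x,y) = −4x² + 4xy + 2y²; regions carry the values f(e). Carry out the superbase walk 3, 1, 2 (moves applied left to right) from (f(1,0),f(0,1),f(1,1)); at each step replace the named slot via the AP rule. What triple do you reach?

start (-4,2,2) = (f(1,0),f(0,1),f(1,1))
replace slot 3: 2·((-4)+2) − 2 = -6 → (-4,2,-6)
replace slot 1: 2·(2+(-6)) − (-4) = -4 → (-4,2,-6)
replace slot 2: 2·((-4)+(-6)) − 2 = -22 → (-4,-22,-6)

-4,-22,-6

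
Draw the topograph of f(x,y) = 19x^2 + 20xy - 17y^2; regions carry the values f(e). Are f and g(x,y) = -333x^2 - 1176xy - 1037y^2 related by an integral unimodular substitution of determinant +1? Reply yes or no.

D₁ = 1692, D₂ = 1692
river cycle of f (length 12): (-17, 14, 22), (22, 30, -9), (-9, 24, 31), (31, 38, -2), (-2, 38, 31), (31, 24, -9), (-9, 30, 22), (22, 14, -17), (-17, 20, 19), (19, 18, -18), … (2 more)
river cycle of g (length 12): (-17, 14, 22), (22, 30, -9), (-9, 24, 31), (31, 38, -2), (-2, 38, 31), (31, 24, -9), (-9, 30, 22), (22, 14, -17), (-17, 20, 19), (19, 18, -18), … (2 more)
cycles coincide ⇒ equivalent

yes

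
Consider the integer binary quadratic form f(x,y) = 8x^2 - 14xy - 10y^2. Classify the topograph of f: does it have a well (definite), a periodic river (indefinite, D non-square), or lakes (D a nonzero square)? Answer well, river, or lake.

D = b²−4ac = (-14)² − 4·8·(-10) = 516
D > 0 non-square ⇒ indefinite ⇒ periodic river

river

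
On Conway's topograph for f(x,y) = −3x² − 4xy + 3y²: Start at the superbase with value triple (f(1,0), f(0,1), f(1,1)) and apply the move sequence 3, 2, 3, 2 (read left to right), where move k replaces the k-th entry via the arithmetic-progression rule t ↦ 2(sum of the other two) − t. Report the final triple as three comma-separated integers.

start (-3,3,-4) = (f(1,0),f(0,1),f(1,1))
replace slot 3: 2·((-3)+3) − (-4) = 4 → (-3,3,4)
replace slot 2: 2·((-3)+4) − 3 = -1 → (-3,-1,4)
replace slot 3: 2·((-3)+(-1)) − 4 = -12 → (-3,-1,-12)
replace slot 2: 2·((-3)+(-12)) − (-1) = -29 → (-3,-29,-12)

-3,-29,-12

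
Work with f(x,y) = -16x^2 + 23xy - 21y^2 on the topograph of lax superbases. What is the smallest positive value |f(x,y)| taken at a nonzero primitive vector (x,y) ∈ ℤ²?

translate: b→9 (≡-23 mod 32), so (16,-23,21)→(16,9,14)
flip: (16,9,14)→(14,-9,16)
reduced (well bottom): (14,-9,16) with a≤c, −a<b≤a
well minimum |f| = |-14| = 14 (negative-definite)

14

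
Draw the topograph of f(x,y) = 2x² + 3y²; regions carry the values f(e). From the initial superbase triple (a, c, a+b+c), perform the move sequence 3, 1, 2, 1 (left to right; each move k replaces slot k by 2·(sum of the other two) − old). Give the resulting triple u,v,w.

start (2,3,5) = (f(1,0),f(0,1),f(1,1))
replace slot 3: 2·(2+3) − 5 = 5 → (2,3,5)
replace slot 1: 2·(3+5) − 2 = 14 → (14,3,5)
replace slot 2: 2·(14+5) − 3 = 35 → (14,35,5)
replace slot 1: 2·(35+5) − 14 = 66 → (66,35,5)

66,35,5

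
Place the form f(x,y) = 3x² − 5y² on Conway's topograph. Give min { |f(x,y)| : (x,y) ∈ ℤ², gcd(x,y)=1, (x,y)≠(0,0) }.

descent: ρ → (-5,0,3)
descent: ρ → (3,6,-2)  [lands on river]
river: ρ → (-2,6,3)
closes: descent 2, river 2
min |a| on river = 2

2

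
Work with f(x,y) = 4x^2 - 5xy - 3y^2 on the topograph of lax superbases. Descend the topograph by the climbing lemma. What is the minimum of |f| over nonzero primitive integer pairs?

descent: ρ → (-3,5,4)  [lands on river]
river: ρ → (4,3,-4)
river: ρ → (-4,5,3)
river: ρ → (3,7,-2)
river: ρ → (-2,5,6)
river: ρ → (6,7,-1)
river: ρ → (-1,7,6)
river: ρ → (6,5,-2)
river: ρ → (-2,7,3)
river: ρ → (3,5,-4)
river: ρ → (-4,3,4)
river: ρ → (4,5,-3)
river: ρ → (-3,7,2)
river: ρ → (2,5,-6)
river: ρ → (-6,7,1)
river: ρ → (1,7,-6)
river: ρ → (-6,5,2)
river: ρ → (2,7,-3)
closes: descent 1, river 18
min |a| on river = 1

1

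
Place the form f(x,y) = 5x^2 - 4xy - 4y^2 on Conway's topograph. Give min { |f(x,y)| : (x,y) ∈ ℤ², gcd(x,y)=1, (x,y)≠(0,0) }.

descent: ρ → (-4,4,5)  [lands on river]
river: ρ → (5,6,-3)
river: ρ → (-3,6,5)
river: ρ → (5,4,-4)
closes: descent 1, river 4
min |a| on river = 3

3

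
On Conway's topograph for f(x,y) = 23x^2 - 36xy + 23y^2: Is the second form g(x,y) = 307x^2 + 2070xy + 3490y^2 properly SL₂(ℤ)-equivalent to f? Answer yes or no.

D₁ = -820, D₂ = -820
f: translate: b→10 (≡-36 mod 46), so (23,-36,23)→(23,10,10)
f: flip: (23,10,10)→(10,-10,23)
f: translate: b→10 (≡-10 mod 20), so (10,-10,23)→(10,10,23)
f: reduced (well bottom): (10,10,23) with a≤c, −a<b≤a
g: translate: b→228 (≡2070 mod 614), so (307,2070,3490)→(307,228,43)
g: flip: (307,228,43)→(43,-228,307)
g: translate: b→30 (≡-228 mod 86), so (43,-228,307)→(43,30,10)
g: flip: (43,30,10)→(10,-30,43)
g: translate: b→10 (≡-30 mod 20), so (10,-30,43)→(10,10,23)
g: reduced (well bottom): (10,10,23) with a≤c, −a<b≤a
reduced forms (10, 10, 23) vs (10, 10, 23) ⇒ equivalent

yes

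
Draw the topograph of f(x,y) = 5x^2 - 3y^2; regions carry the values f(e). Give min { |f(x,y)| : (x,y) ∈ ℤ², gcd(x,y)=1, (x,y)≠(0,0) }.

descent: ρ → (-3,6,2)  [lands on river]
river: ρ → (2,6,-3)
closes: descent 1, river 2
min |a| on river = 2

2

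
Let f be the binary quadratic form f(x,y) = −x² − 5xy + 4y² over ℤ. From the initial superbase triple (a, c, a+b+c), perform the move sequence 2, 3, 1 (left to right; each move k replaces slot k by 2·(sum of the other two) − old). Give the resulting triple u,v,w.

start (-1,4,-2) = (f(1,0),f(0,1),f(1,1))
replace slot 2: 2·((-1)+(-2)) − 4 = -10 → (-1,-10,-2)
replace slot 3: 2·((-1)+(-10)) − (-2) = -20 → (-1,-10,-20)
replace slot 1: 2·((-10)+(-20)) − (-1) = -59 → (-59,-10,-20)

-59,-10,-20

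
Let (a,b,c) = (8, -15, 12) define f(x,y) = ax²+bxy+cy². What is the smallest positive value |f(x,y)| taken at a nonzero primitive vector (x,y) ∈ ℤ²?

translate: b→1 (≡-15 mod 16), so (8,-15,12)→(8,1,5)
flip: (8,1,5)→(5,-1,8)
reduced (well bottom): (5,-1,8) with a≤c, −a<b≤a
well minimum = a = 5

5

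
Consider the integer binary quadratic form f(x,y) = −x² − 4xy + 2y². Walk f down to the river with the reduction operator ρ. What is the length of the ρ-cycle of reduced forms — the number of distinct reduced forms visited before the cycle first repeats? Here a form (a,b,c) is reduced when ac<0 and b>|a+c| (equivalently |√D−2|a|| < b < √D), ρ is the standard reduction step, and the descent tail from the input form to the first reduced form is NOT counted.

D = 24, ⌊√D⌋ = 4
descent: ρ → (2,4,-1)  [lands on river]
river: ρ → (-1,4,2)
ρ-cycle length = 2 (tail of 1 descent step not counted)

2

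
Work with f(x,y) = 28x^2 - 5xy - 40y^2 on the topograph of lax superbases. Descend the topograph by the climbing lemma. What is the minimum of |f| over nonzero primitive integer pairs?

descent: ρ → (-40,5,28)
descent: ρ → (28,51,-17)  [lands on river]
river: ρ → (-17,51,28)
river: ρ → (28,61,-7)
river: ρ → (-7,65,10)
river: ρ → (10,55,-37)
river: ρ → (-37,19,28)
river: ρ → (28,37,-28)
river: ρ → (-28,19,37)
river: ρ → (37,55,-10)
river: ρ → (-10,65,7)
river: ρ → (7,61,-28)
river: ρ → (-28,51,17)
river: ρ → (17,51,-28)
river: ρ → (-28,61,7)
river: ρ → (7,65,-10)
river: ρ → (-10,55,37)
river: ρ → (37,19,-28)
river: ρ → (-28,37,28)
river: ρ → (28,19,-37)
river: ρ → (-37,55,10)
river: ρ → (10,65,-7)
river: ρ → (-7,61,28)
closes: descent 2, river 22
min |a| on river = 7

7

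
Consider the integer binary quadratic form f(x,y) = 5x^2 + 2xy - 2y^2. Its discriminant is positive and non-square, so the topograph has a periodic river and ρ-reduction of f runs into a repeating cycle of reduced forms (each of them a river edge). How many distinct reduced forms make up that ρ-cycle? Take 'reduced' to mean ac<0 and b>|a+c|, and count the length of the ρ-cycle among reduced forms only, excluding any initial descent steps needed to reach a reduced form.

D = 44, ⌊√D⌋ = 6
descent: ρ → (-2,6,1)  [lands on river]
river: ρ → (1,6,-2)
ρ-cycle length = 2 (tail of 1 descent step not counted)

2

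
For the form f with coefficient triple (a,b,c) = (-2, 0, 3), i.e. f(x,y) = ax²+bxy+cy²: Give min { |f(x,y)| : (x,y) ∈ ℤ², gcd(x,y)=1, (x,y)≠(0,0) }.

descent: ρ → (3,0,-2)
descent: ρ → (-2,4,1)  [lands on river]
river: ρ → (1,4,-2)
closes: descent 2, river 2
min |a| on river = 1

1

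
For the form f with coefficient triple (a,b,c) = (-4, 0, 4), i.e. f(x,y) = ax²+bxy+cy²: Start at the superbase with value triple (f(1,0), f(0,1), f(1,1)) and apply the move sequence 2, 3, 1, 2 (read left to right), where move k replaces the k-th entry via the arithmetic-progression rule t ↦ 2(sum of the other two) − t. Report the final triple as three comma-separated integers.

start (-4,4,0) = (f(1,0),f(0,1),f(1,1))
replace slot 2: 2·((-4)+0) − 4 = -12 → (-4,-12,0)
replace slot 3: 2·((-4)+(-12)) − 0 = -32 → (-4,-12,-32)
replace slot 1: 2·((-12)+(-32)) − (-4) = -84 → (-84,-12,-32)
replace slot 2: 2·((-84)+(-32)) − (-12) = -220 → (-84,-220,-32)

-84,-220,-32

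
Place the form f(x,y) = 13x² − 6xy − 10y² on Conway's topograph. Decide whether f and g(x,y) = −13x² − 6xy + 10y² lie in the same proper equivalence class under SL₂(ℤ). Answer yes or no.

D₁ = 556, D₂ = 556
river cycle of f (length 18): (-10, 6, 13), (13, 20, -3), (-3, 22, 6), (6, 14, -15), (-15, 16, 5), (5, 14, -18), (-18, 22, 1), (1, 22, -18), (-18, 14, 5), (5, 16, -15), … (8 more)
river cycle of g (length 18): (10, 6, -13), (-13, 20, 3), (3, 22, -6), (-6, 14, 15), (15, 16, -5), (-5, 14, 18), (18, 22, -1), (-1, 22, 18), (18, 14, -5), (-5, 16, 15), … (8 more)
cycles differ ⇒ inequivalent

no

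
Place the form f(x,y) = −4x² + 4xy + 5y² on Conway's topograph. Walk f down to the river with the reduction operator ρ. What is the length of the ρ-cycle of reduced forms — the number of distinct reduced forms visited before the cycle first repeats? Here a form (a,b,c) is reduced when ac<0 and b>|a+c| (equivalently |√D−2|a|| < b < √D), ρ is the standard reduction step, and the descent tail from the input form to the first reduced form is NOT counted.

D = 96, ⌊√D⌋ = 9
river: ρ → (5,6,-3)
river: ρ → (-3,6,5)
river: ρ → (5,4,-4)
river: ρ → (-4,4,5)
ρ-cycle length = 4 (tail of 0 descent steps not counted)

4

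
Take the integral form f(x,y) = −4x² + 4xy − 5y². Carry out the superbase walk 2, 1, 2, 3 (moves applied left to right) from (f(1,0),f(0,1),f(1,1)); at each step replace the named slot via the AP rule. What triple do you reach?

start (-4,-5,-5) = (f(1,0),f(0,1),f(1,1))
replace slot 2: 2·((-4)+(-5)) − (-5) = -13 → (-4,-13,-5)
replace slot 1: 2·((-13)+(-5)) − (-4) = -32 → (-32,-13,-5)
replace slot 2: 2·((-32)+(-5)) − (-13) = -61 → (-32,-61,-5)
replace slot 3: 2·((-32)+(-61)) − (-5) = -181 → (-32,-61,-181)

-32,-61,-181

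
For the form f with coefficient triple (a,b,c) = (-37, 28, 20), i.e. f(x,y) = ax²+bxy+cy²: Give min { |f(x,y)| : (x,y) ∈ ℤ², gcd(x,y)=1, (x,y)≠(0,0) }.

river: ρ → (20,52,-13)
river: ρ → (-13,52,20)
river: ρ → (20,28,-37)
river: ρ → (-37,46,11)
river: ρ → (11,42,-45)
river: ρ → (-45,48,8)
river: ρ → (8,48,-45)
river: ρ → (-45,42,11)
river: ρ → (11,46,-37)
river: ρ → (-37,28,20)
closes: descent 0, river 10
min |a| on river = 8

8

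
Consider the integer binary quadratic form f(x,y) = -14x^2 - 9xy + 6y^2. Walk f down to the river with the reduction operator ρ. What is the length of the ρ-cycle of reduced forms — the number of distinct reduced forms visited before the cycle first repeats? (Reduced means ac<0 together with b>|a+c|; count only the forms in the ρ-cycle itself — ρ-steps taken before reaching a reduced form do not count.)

D = 417, ⌊√D⌋ = 20
descent: ρ → (6,9,-14)  [lands on river]
river: ρ → (-14,19,1)
river: ρ → (1,19,-14)
river: ρ → (-14,9,6)
river: ρ → (6,15,-8)
river: ρ → (-8,17,4)
river: ρ → (4,15,-12)
river: ρ → (-12,9,7)
river: ρ → (7,19,-2)
river: ρ → (-2,17,16)
river: ρ → (16,15,-3)
river: ρ → (-3,15,16)
river: ρ → (16,17,-2)
river: ρ → (-2,19,7)
river: ρ → (7,9,-12)
river: ρ → (-12,15,4)
river: ρ → (4,17,-8)
river: ρ → (-8,15,6)
ρ-cycle length = 18 (tail of 1 descent step not counted)

18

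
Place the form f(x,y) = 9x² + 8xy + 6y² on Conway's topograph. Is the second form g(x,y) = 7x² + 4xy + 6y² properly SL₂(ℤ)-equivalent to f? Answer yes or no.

D₁ = -152, D₂ = -152
f: flip: (9,8,6)→(6,-8,9)
f: translate: b→4 (≡-8 mod 12), so (6,-8,9)→(6,4,7)
f: reduced (well bottom): (6,4,7) with a≤c, −a<b≤a
g: flip: (7,4,6)→(6,-4,7)
g: reduced (well bottom): (6,-4,7) with a≤c, −a<b≤a
reduced forms (6, 4, 7) vs (6, -4, 7) ⇒ inequivalent

no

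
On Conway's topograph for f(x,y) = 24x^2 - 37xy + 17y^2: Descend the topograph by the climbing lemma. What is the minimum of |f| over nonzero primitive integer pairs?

translate: b→11 (≡-37 mod 48), so (24,-37,17)→(24,11,4)
flip: (24,11,4)→(4,-11,24)
translate: b→-3 (≡-11 mod 8), so (4,-11,24)→(4,-3,17)
reduced (well bottom): (4,-3,17) with a≤c, −a<b≤a
well minimum = a = 4

4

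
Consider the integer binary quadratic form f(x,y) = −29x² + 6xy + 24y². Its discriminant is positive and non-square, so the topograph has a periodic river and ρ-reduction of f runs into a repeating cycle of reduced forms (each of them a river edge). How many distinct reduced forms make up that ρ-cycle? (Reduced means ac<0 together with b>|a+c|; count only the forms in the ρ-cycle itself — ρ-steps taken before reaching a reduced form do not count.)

D = 2820, ⌊√D⌋ = 53
river: ρ → (24,42,-11)
river: ρ → (-11,46,16)
river: ρ → (16,50,-5)
river: ρ → (-5,50,16)
river: ρ → (16,46,-11)
river: ρ → (-11,42,24)
river: ρ → (24,6,-29)
river: ρ → (-29,52,1)
river: ρ → (1,52,-29)
river: ρ → (-29,6,24)
ρ-cycle length = 10 (tail of 0 descent steps not counted)

10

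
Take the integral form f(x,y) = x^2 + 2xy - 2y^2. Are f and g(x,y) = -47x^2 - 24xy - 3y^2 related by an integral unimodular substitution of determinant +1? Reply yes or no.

D₁ = 12, D₂ = 12
river cycle of f (length 2): (-2, 2, 1), (1, 2, -2)
river cycle of g (length 2): (1, 2, -2), (-2, 2, 1)
cycles coincide ⇒ equivalent

yes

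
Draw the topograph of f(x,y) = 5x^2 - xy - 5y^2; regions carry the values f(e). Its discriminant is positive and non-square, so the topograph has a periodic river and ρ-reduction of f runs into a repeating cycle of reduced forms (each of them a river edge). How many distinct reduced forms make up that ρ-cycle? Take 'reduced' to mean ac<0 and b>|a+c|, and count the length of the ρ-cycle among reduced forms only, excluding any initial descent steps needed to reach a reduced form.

D = 101, ⌊√D⌋ = 10
descent: ρ → (-5,1,5)  [lands on river]
river: ρ → (5,9,-1)
river: ρ → (-1,9,5)
river: ρ → (5,1,-5)
river: ρ → (-5,9,1)
river: ρ → (1,9,-5)
ρ-cycle length = 6 (tail of 1 descent step not counted)

6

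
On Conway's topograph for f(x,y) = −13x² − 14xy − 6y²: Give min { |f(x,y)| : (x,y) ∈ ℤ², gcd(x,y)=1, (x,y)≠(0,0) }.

translate: b→-12 (≡14 mod 26), so (13,14,6)→(13,-12,5)
flip: (13,-12,5)→(5,12,13)
translate: b→2 (≡12 mod 10), so (5,12,13)→(5,2,6)
reduced (well bottom): (5,2,6) with a≤c, −a<b≤a
well minimum |f| = |-5| = 5 (negative-definite)

5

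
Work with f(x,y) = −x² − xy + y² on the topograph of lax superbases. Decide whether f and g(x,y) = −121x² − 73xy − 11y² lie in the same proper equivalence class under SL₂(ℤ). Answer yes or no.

D₁ = 5, D₂ = 5
river cycle of f (length 2): (1, 1, -1), (-1, 1, 1)
river cycle of g (length 2): (-1, 1, 1), (1, 1, -1)
cycles coincide ⇒ equivalent

yes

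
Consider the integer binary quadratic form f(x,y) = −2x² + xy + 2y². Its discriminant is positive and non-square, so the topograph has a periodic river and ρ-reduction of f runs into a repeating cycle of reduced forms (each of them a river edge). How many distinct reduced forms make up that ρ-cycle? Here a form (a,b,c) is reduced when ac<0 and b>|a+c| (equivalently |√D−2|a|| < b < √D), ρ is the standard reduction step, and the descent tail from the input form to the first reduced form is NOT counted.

D = 17, ⌊√D⌋ = 4
river: ρ → (2,3,-1)
river: ρ → (-1,3,2)
river: ρ → (2,1,-2)
river: ρ → (-2,3,1)
river: ρ → (1,3,-2)
river: ρ → (-2,1,2)
ρ-cycle length = 6 (tail of 0 descent steps not counted)

6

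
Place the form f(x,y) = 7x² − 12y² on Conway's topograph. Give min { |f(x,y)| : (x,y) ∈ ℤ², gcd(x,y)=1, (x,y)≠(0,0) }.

descent: ρ → (-12,0,7)
descent: ρ → (7,14,-5)  [lands on river]
river: ρ → (-5,16,4)
river: ρ → (4,16,-5)
river: ρ → (-5,14,7)
closes: descent 2, river 4
min |a| on river = 4

4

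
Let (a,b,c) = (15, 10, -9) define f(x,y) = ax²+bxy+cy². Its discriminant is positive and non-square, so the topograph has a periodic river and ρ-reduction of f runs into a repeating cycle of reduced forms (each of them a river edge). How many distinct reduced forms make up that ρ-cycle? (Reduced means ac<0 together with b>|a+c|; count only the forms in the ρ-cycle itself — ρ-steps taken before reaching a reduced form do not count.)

D = 640, ⌊√D⌋ = 25
river: ρ → (-9,8,16)
river: ρ → (16,24,-1)
river: ρ → (-1,24,16)
river: ρ → (16,8,-9)
river: ρ → (-9,10,15)
river: ρ → (15,20,-4)
river: ρ → (-4,20,15)
river: ρ → (15,10,-9)
ρ-cycle length = 8 (tail of 0 descent steps not counted)

8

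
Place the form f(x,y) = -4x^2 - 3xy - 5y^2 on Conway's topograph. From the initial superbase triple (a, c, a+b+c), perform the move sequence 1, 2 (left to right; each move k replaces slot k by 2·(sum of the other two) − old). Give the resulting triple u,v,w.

start (-4,-5,-12) = (f(1,0),f(0,1),f(1,1))
replace slot 1: 2·((-5)+(-12)) − (-4) = -30 → (-30,-5,-12)
replace slot 2: 2·((-30)+(-12)) − (-5) = -79 → (-30,-79,-12)

-30,-79,-12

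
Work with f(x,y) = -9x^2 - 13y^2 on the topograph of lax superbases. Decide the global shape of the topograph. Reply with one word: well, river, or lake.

D = b²−4ac = 0² − 4·(-9)·(-13) = -468
D < 0 ⇒ definite ⇒ every region one sign ⇒ single well

well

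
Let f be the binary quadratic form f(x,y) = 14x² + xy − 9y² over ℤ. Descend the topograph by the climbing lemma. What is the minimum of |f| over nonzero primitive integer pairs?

descent: ρ → (-9,17,6)  [lands on river]
river: ρ → (6,19,-6)
river: ρ → (-6,17,9)
river: ρ → (9,19,-4)
river: ρ → (-4,21,4)
river: ρ → (4,19,-9)
closes: descent 1, river 6
min |a| on river = 4

4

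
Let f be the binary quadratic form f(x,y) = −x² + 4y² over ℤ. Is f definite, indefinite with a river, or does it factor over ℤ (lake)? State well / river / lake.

D = b²−4ac = 0² − 4·(-1)·4 = 16
D = 4² is a perfect square ⇒ form factors over ℤ ⇒ lakes

lake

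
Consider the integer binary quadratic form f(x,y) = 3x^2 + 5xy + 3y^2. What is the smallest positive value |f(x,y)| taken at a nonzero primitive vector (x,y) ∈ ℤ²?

translate: b→-1 (≡5 mod 6), so (3,5,3)→(3,-1,1)
flip: (3,-1,1)→(1,1,3)
reduced (well bottom): (1,1,3) with a≤c, −a<b≤a
well minimum = a = 1

1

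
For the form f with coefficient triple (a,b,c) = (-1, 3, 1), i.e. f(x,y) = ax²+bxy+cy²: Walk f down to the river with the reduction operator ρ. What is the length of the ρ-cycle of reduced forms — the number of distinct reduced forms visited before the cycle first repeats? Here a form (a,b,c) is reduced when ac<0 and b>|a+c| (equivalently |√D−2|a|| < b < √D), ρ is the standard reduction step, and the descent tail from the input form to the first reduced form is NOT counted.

D = 13, ⌊√D⌋ = 3
river: ρ → (1,3,-1)
river: ρ → (-1,3,1)
ρ-cycle length = 2 (tail of 0 descent steps not counted)

2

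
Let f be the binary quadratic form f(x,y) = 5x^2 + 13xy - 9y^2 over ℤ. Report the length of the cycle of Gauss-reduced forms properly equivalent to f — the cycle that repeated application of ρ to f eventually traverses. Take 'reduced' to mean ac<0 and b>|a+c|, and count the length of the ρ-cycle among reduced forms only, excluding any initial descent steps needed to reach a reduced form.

D = 349, ⌊√D⌋ = 18
river: ρ → (-9,5,9)
river: ρ → (9,13,-5)
river: ρ → (-5,17,3)
river: ρ → (3,13,-15)
river: ρ → (-15,17,1)
river: ρ → (1,17,-15)
river: ρ → (-15,13,3)
river: ρ → (3,17,-5)
river: ρ → (-5,13,9)
river: ρ → (9,5,-9)
river: ρ → (-9,13,5)
river: ρ → (5,17,-3)
river: ρ → (-3,13,15)
river: ρ → (15,17,-1)
river: ρ → (-1,17,15)
river: ρ → (15,13,-3)
river: ρ → (-3,17,5)
river: ρ → (5,13,-9)
ρ-cycle length = 18 (tail of 0 descent steps not counted)

18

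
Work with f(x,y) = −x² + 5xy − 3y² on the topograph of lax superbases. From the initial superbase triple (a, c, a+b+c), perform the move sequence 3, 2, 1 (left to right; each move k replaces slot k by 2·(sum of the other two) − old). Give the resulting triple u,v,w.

start (-1,-3,1) = (f(1,0),f(0,1),f(1,1))
replace slot 3: 2·((-1)+(-3)) − 1 = -9 → (-1,-3,-9)
replace slot 2: 2·((-1)+(-9)) − (-3) = -17 → (-1,-17,-9)
replace slot 1: 2·((-17)+(-9)) − (-1) = -51 → (-51,-17,-9)

-51,-17,-9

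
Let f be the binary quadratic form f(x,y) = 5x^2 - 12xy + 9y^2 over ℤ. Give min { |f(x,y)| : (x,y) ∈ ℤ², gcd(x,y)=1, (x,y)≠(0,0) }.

translate: b→-2 (≡-12 mod 10), so (5,-12,9)→(5,-2,2)
flip: (5,-2,2)→(2,2,5)
reduced (well bottom): (2,2,5) with a≤c, −a<b≤a
well minimum = a = 2

2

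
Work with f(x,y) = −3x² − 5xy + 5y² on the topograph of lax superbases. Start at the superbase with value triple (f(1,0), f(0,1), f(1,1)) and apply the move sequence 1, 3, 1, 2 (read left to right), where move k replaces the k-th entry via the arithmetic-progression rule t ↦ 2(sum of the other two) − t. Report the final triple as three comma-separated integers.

start (-3,5,-3) = (f(1,0),f(0,1),f(1,1))
replace slot 1: 2·(5+(-3)) − (-3) = 7 → (7,5,-3)
replace slot 3: 2·(7+5) − (-3) = 27 → (7,5,27)
replace slot 1: 2·(5+27) − 7 = 57 → (57,5,27)
replace slot 2: 2·(57+27) − 5 = 163 → (57,163,27)

57,163,27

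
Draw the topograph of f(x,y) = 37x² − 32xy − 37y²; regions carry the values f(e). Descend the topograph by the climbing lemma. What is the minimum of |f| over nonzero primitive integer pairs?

descent: ρ → (-37,32,37)  [lands on river]
river: ρ → (37,42,-32)
river: ρ → (-32,22,47)
river: ρ → (47,72,-7)
river: ρ → (-7,68,67)
river: ρ → (67,66,-8)
river: ρ → (-8,78,13)
river: ρ → (13,78,-8)
river: ρ → (-8,66,67)
river: ρ → (67,68,-7)
river: ρ → (-7,72,47)
river: ρ → (47,22,-32)
river: ρ → (-32,42,37)
river: ρ → (37,32,-37)
river: ρ → (-37,42,32)
river: ρ → (32,22,-47)
river: ρ → (-47,72,7)
river: ρ → (7,68,-67)
river: ρ → (-67,66,8)
river: ρ → (8,78,-13)
river: ρ → (-13,78,8)
river: ρ → (8,66,-67)
river: ρ → (-67,68,7)
river: ρ → (7,72,-47)
river: ρ → (-47,22,32)
river: ρ → (32,42,-37)
closes: descent 1, river 26
min |a| on river = 7

7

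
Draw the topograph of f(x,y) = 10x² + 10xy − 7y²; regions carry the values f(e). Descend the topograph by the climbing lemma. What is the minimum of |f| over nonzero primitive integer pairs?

river: ρ → (-7,18,2)
river: ρ → (2,18,-7)
river: ρ → (-7,10,10)
river: ρ → (10,10,-7)
closes: descent 0, river 4
min |a| on river = 2

2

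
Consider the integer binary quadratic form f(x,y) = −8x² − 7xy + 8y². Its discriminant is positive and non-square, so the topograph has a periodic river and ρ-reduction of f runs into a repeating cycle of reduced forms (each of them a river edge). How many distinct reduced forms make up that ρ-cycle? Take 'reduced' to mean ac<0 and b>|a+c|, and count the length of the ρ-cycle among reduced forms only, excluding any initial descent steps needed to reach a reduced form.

D = 305, ⌊√D⌋ = 17
descent: ρ → (8,7,-8)  [lands on river]
river: ρ → (-8,9,7)
river: ρ → (7,5,-10)
river: ρ → (-10,15,2)
river: ρ → (2,17,-2)
river: ρ → (-2,15,10)
river: ρ → (10,5,-7)
river: ρ → (-7,9,8)
ρ-cycle length = 8 (tail of 1 descent step not counted)

8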